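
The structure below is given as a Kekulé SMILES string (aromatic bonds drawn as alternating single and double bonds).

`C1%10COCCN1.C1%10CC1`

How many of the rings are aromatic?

0

The SMILES encodes a six-membered saturated ring with an oxygen and an N–H nitrogen at positions 1 and 4; a three-membered saturated carbon ring.
The 6-membered ring with one oxygen and one N–H (1,4) has only sp³ atoms, so it is not fully conjugated — not aromatic (morpholine).
The 3-membered ring has only sp³ atoms, so it is not fully conjugated — not aromatic (cyclopropane).
None of the rings are aromatic. Total: 0.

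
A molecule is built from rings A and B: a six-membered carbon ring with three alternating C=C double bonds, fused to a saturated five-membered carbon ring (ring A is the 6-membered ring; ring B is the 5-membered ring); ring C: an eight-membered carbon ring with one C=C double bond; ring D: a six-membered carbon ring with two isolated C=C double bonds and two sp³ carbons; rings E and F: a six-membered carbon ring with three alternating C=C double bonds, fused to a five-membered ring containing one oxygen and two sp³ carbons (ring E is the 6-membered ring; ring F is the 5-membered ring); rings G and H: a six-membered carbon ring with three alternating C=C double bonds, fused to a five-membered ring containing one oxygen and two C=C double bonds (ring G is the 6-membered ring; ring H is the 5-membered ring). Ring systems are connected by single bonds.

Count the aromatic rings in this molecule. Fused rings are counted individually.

Ring A has a continuous p-orbital overlap around the ring; 3 ring double bonds give 6 π electrons. That satisfies 4n+2 with n=1, so ring A is aromatic (benzene ring).
Ring B has three sp³ carbons, so it is not fully conjugated — not aromatic (cyclopentane ring).
Ring C has six sp³ carbons, so it is not fully conjugated — not aromatic (cyclooctene).
Ring D has two sp³ carbons, so it is not fully conjugated — not aromatic (1,4-cyclohexadiene).
Ring E is planar and fully conjugated; 3 ring double bonds give 6 π electrons. 6 = 4(1)+2, so ring E is aromatic (benzene ring).
Ring F has two sp³ carbons, so it is not fully conjugated — not aromatic (oxolane ring).
Rings G and H form a fused bicyclic system (with one oxygen) with 9 sp² atoms and 10 π electrons from ring double bonds plus a heteroatom lone pair. 10 = 4(2)+2, so the system is aromatic and both rings count as aromatic (benzofuran).
Aromatic: A, E, G, H. Total: 4.

4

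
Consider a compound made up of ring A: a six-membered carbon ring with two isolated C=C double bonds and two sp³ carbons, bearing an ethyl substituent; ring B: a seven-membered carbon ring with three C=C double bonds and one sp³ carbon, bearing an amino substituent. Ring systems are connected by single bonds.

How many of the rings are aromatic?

Ring A has two sp³ carbons, so it is not fully conjugated — not aromatic (1,4-cyclohexadiene).
Ring B has one sp³ carbon, so it is not fully conjugated — not aromatic (cycloheptatriene).
No ring is aromatic. Total: 0.

0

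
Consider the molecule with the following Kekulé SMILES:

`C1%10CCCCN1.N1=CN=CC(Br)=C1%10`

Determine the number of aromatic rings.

1

The SMILES encodes a six-membered saturated ring of five carbons and one N–H nitrogen; a six-membered ring with nitrogens at positions 1 and 3 and three alternating double bonds.
The 6-membered ring with one N–H has only sp³ atoms, so it is not fully conjugated — not aromatic (piperidine).
The 6-membered ring with two nitrogens (1,3) is planar and fully conjugated; 3 ring double bonds give 6 π electrons. Since 6 = 4n+2 (n=1), it is aromatic (pyrimidine).
1 of the 2 rings is aromatic. Total: 1.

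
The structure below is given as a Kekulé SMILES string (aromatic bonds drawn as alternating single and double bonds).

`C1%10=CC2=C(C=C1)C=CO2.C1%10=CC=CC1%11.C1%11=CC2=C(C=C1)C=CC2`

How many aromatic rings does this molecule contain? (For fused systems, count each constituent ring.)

3

The SMILES encodes a six-membered carbon ring with three alternating C=C double bonds, fused to a five-membered ring containing one oxygen and two C=C double bonds; a five-membered carbon ring with two conjugated C=C double bonds and one sp³ carbon; a six-membered carbon ring with three alternating C=C double bonds, fused to a five-membered carbon ring containing one C=C double bond and one sp³ carbon.
The fused 6/5-membered bicyclic (with one oxygen) is a single π system with 9 sp² atoms and 10 π electrons from ring double bonds plus a heteroatom lone pair. 10 = 4(2)+2, so the system is aromatic and both rings count as aromatic (benzofuran).
The 5-membered ring has one sp³ carbon, so it is not fully conjugated — not aromatic (cyclopentadiene).
The 6-membered ring is planar and fully conjugated; 3 ring double bonds give 6 π electrons. 6 = 4(1)+2, so it is aromatic (benzene ring).
The second 5-membered ring has one sp³ carbon, so it is not fully conjugated — not aromatic (cyclopentene ring).
3 of the 5 rings are aromatic. Total: 3.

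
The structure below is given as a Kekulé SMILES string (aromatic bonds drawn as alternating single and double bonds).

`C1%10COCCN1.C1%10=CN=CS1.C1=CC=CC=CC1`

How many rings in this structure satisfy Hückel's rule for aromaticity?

The SMILES encodes a six-membered saturated ring with an oxygen and an N–H nitrogen at positions 1 and 4; a five-membered ring with a sulfur at position 1 and a nitrogen at position 3 (in a C=N bond), with two double bonds; a seven-membered carbon ring with three C=C double bonds and one sp³ carbon.
The 6-membered ring with one oxygen and one N–H (1,4) has only sp³ atoms, so it is not fully conjugated — not aromatic (morpholine).
The 5-membered ring with one sulfur and one =N– is fully conjugated (every ring atom contributes a p orbital); 2 ring double bonds (4 π electrons) plus a heteroatom lone pair (2) give 6 π electrons. 6 = 4(1)+2, so it is aromatic (thiazole).
The 7-membered ring has one sp³ carbon, so it is not fully conjugated — not aromatic (cycloheptatriene).
1 of the 3 rings is aromatic. Total: 1.

1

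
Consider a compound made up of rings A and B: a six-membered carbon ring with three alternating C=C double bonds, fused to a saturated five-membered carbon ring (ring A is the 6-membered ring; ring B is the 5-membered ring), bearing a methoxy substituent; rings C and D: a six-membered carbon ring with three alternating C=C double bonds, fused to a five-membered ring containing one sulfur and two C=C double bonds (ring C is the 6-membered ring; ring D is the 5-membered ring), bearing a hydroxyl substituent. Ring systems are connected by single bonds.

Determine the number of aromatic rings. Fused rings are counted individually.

3

Ring A has a continuous p-orbital overlap around the ring; 3 ring double bonds give 6 π electrons. That satisfies 4n+2 with n=1, so ring A is aromatic (benzene ring).
Ring B has three sp³ carbons, so it is not fully conjugated — not aromatic (cyclopentane ring).
Rings C and D form a fused bicyclic system (with one sulfur) with 9 sp² atoms and 10 π electrons from ring double bonds plus a heteroatom lone pair. 10 = 4(2)+2, so the system is aromatic and both rings count as aromatic (benzothiophene).
Aromatic: A, C, D. Total: 3.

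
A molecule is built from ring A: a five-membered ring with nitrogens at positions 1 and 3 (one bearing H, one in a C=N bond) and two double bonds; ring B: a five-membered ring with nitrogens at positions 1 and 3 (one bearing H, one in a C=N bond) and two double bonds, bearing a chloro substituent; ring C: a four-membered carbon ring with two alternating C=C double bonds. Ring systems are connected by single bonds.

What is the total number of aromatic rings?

2

Ring A has a continuous p-orbital overlap around the ring; 2 ring double bonds (4 π electrons) plus a heteroatom lone pair (2) give 6 π electrons. Since 6 = 4n+2 (n=1), ring A is aromatic (imidazole).
Ring B has a continuous p-orbital overlap around the ring; 2 ring double bonds (4 π electrons) plus a heteroatom lone pair (2) give 6 π electrons. Since 6 = 4n+2 (n=1), ring B is aromatic (imidazole).
Ring C has only sp² ring atoms; a planar conformation would have a fully conjugated π system of 4 electrons. But 4 = 4(1), which is 4n not 4n+2, so ring C is not aromatic (cyclobutadiene) — cyclobutadiene is antiaromatic and distorts to a rectangle.
Aromatic: A, B. Total: 2.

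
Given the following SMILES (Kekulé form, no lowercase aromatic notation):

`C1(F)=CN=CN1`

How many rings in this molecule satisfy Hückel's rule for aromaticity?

1

The SMILES encodes a five-membered ring with nitrogens at positions 1 and 3 (one bearing H, one in a C=N bond) and two double bonds.
The 5-membered ring with two nitrogens (one N–H, one =N–) is fully conjugated (every ring atom contributes a p orbital); 2 ring double bonds (4 π electrons) plus a heteroatom lone pair (2) give 6 π electrons. 6 = 4(1)+2, so it is aromatic (imidazole).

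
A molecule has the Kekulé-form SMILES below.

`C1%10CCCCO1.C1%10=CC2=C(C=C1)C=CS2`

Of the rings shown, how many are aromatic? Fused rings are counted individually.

2

The SMILES encodes a six-membered saturated ring of five carbons and one oxygen; a six-membered carbon ring with three alternating C=C double bonds, fused to a five-membered ring containing one sulfur and two C=C double bonds.
The 6-membered ring with one oxygen has only sp³ atoms, so it is not fully conjugated — not aromatic (tetrahydropyran).
The fused 6/5-membered bicyclic (with one sulfur) is a single π system with 9 sp² atoms and 10 π electrons from ring double bonds plus a heteroatom lone pair. 10 = 4(2)+2, so the system is aromatic and both rings count as aromatic (benzothiophene).
2 of the 3 rings are aromatic. Total: 2.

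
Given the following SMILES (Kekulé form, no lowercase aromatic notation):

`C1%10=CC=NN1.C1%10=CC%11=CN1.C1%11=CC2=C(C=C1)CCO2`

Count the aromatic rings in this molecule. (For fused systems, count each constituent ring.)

3

The SMILES encodes a five-membered ring with two adjacent nitrogens (one bearing H, one in a double bond) and two double bonds; a five-membered ring of four carbons and one nitrogen bearing a hydrogen, with two C=C double bonds; a six-membered carbon ring with three alternating C=C double bonds, fused to a five-membered ring containing one oxygen and two sp³ carbons.
The 5-membered ring with two adjacent nitrogens (one N–H, one =N–) is planar and fully conjugated; 2 ring double bonds (4 π electrons) plus a heteroatom lone pair (2) give 6 π electrons. 6 = 4(1)+2, so it is aromatic (pyrazole).
The 5-membered ring with one N–H is planar and fully conjugated; 2 ring double bonds (4 π electrons) plus a heteroatom lone pair (2) give 6 π electrons. 6 = 4(1)+2, so it is aromatic (pyrrole).
The 6-membered ring is fully conjugated (every ring atom contributes a p orbital); 3 ring double bonds give 6 π electrons. That satisfies 4n+2 with n=1, so it is aromatic (benzene ring).
The 5-membered ring with one oxygen has two sp³ carbons, so it is not fully conjugated — not aromatic (oxolane ring).
3 of the 4 rings are aromatic. Total: 3.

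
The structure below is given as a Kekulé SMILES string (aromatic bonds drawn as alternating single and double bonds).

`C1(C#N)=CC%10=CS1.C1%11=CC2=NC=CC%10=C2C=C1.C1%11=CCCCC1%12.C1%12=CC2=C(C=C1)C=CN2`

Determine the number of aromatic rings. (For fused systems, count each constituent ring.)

The SMILES encodes a five-membered ring of four carbons and one sulfur, with two C=C double bonds; two fused six-membered rings, each with three alternating double bonds; one ring is all carbon and the other has one ring nitrogen; a six-membered carbon ring with one C=C double bond; a six-membered carbon ring with three alternating C=C double bonds, fused to a five-membered ring containing one N–H nitrogen and two C=C double bonds.
The 5-membered ring with one sulfur has a continuous p-orbital overlap around the ring; 2 ring double bonds (4 π electrons) plus a heteroatom lone pair (2) give 6 π electrons. That satisfies 4n+2 with n=1, so it is aromatic (thiophene).
The fused 6/6-membered bicyclic (with one nitrogen) is a single π system with 10 sp² atoms and 10 π electrons from ring double bonds. 10 = 4(2)+2, so the system is aromatic and both rings count as aromatic (quinoline).
The 6-membered ring has four sp³ carbons, so it is not fully conjugated — not aromatic (cyclohexene).
The fused 6/5-membered bicyclic (with one N–H) is a single π system with 9 sp² atoms and 10 π electrons from ring double bonds plus a heteroatom lone pair. 10 = 4(2)+2, so the system is aromatic and both rings count as aromatic (indole).
5 of the 6 rings are aromatic. Total: 5.

5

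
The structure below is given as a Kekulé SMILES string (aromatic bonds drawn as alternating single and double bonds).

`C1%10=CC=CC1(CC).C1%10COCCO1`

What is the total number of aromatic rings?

0

The SMILES encodes a five-membered carbon ring with two conjugated C=C double bonds and one sp³ carbon; a six-membered saturated ring with oxygens at positions 1 and 4.
The 5-membered ring has one sp³ carbon, so it is not fully conjugated — not aromatic (cyclopentadiene).
The 6-membered ring with two oxygens (1,4) has only sp³ atoms, so it is not fully conjugated — not aromatic (1,4-dioxane).
None of the rings are aromatic. Total: 0.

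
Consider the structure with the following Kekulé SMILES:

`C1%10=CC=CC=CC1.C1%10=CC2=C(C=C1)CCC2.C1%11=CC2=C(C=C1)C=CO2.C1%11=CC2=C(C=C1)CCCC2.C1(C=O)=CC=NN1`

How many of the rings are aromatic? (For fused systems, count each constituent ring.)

The SMILES encodes a seven-membered carbon ring with three C=C double bonds and one sp³ carbon; a six-membered carbon ring with three alternating C=C double bonds, fused to a saturated five-membered carbon ring; a six-membered carbon ring with three alternating C=C double bonds, fused to a five-membered ring containing one oxygen and two C=C double bonds; a six-membered carbon ring with three alternating C=C double bonds, fused to a saturated six-membered carbon ring; a five-membered ring with two adjacent nitrogens (one bearing H, one in a double bond) and two double bonds.
The 7-membered ring has one sp³ carbon, so it is not fully conjugated — not aromatic (cycloheptatriene).
The 6-membered ring is planar and fully conjugated; 3 ring double bonds give 6 π electrons. 6 = 4(1)+2, so it is aromatic (benzene ring).
The 5-membered ring has three sp³ carbons, so it is not fully conjugated — not aromatic (cyclopentane ring).
The fused 6/5-membered bicyclic (with one oxygen) is a single π system with 9 sp² atoms and 10 π electrons from ring double bonds plus a heteroatom lone pair. 10 = 4(2)+2, so the system is aromatic and both rings count as aromatic (benzofuran).
The second 6-membered ring has a continuous p-orbital overlap around the ring; 3 ring double bonds give 6 π electrons. 6 = 4(1)+2, so it is aromatic (benzene ring).
The third 6-membered ring has four sp³ carbons, so it is not fully conjugated — not aromatic (cyclohexane ring).
The 5-membered ring with two adjacent nitrogens (one N–H, one =N–) is fully conjugated (every ring atom contributes a p orbital); 2 ring double bonds (4 π electrons) plus a heteroatom lone pair (2) give 6 π electrons. 6 = 4(1)+2, so it is aromatic (pyrazole).
5 of the 8 rings are aromatic. Total: 5.

5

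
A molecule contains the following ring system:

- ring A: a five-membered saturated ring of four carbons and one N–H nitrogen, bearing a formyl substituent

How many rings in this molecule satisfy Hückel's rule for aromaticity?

Ring A has only sp³ atoms, so it is not fully conjugated — not aromatic (pyrrolidine).

0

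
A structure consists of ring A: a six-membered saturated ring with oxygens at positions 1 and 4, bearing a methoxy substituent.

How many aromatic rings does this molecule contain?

0

Ring A has only sp³ atoms, so it is not fully conjugated — not aromatic (1,4-dioxane).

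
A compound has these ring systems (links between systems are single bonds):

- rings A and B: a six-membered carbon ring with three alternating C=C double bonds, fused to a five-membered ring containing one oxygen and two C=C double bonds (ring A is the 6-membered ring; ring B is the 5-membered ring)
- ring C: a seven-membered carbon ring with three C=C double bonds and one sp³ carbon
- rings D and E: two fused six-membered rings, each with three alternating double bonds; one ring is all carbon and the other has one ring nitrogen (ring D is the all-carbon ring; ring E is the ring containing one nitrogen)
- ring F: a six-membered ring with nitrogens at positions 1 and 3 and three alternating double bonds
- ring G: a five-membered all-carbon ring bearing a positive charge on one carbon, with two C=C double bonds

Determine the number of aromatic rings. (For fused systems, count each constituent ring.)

5

Rings A and B form a fused bicyclic system (with one oxygen) with 9 sp² atoms and 10 π electrons from ring double bonds plus a heteroatom lone pair. 10 = 4(2)+2, so the system is aromatic and both rings count as aromatic (benzofuran).
Ring C has one sp³ carbon, so it is not fully conjugated — not aromatic (cycloheptatriene).
Rings D and E form a fused bicyclic system (with one nitrogen) with 10 sp² atoms and 10 π electrons from ring double bonds. 10 = 4(2)+2, so the system is aromatic and both rings count as aromatic (quinoline).
Ring F is fully conjugated (every ring atom contributes a p orbital); 3 ring double bonds give 6 π electrons. That satisfies 4n+2 with n=1, so ring F is aromatic (pyrimidine).
Ring G has only sp² ring atoms; a planar conformation would have a fully conjugated π system of 4 electrons. But 4 = 4(1), which is 4n not 4n+2, so ring G is not aromatic (cyclopentadienyl cation).
Aromatic: A, B, D, E, F. Total: 5.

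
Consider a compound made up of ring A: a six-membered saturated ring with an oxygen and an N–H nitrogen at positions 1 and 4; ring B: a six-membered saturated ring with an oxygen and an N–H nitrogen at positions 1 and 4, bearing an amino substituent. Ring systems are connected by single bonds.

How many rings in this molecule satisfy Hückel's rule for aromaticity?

0

Ring A has only sp³ atoms, so it is not fully conjugated — not aromatic (morpholine).
Ring B has only sp³ atoms, so it is not fully conjugated — not aromatic (morpholine).
No ring is aromatic. Total: 0.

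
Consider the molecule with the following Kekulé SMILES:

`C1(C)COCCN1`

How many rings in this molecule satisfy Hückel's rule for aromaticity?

0

The SMILES encodes a six-membered saturated ring with an oxygen and an N–H nitrogen at positions 1 and 4.
The 6-membered ring with one oxygen and one N–H (1,4) has only sp³ atoms, so it is not fully conjugated — not aromatic (morpholine).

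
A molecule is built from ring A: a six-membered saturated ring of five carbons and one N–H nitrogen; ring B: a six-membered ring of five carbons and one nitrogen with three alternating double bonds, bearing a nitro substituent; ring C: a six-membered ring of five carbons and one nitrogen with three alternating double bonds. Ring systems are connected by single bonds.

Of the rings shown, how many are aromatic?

Ring A has only sp³ atoms, so it is not fully conjugated — not aromatic (piperidine).
Ring B is fully conjugated (every ring atom contributes a p orbital); 3 ring double bonds give 6 π electrons. That satisfies 4n+2 with n=1, so ring B is aromatic (pyridine).
Ring C is planar and fully conjugated; 3 ring double bonds give 6 π electrons. 6 = 4(1)+2, so ring C is aromatic (pyridine).
Aromatic: B, C. Total: 2.

2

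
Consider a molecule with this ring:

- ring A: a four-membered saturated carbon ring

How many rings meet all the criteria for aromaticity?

Ring A has only sp³ atoms, so it is not fully conjugated — not aromatic (cyclobutane).

0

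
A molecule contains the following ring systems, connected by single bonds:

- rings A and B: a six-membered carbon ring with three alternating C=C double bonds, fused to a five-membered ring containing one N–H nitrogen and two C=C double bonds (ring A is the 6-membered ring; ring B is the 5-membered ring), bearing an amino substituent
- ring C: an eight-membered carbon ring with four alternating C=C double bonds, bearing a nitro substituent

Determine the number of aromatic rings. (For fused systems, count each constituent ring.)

Rings A and B form a fused bicyclic system (with one N–H) with 9 sp² atoms and 10 π electrons from ring double bonds plus a heteroatom lone pair. 10 = 4(2)+2, so the system is aromatic and both rings count as aromatic (indole).
Ring C has only sp² ring atoms; a planar conformation would have a fully conjugated π system of 8 electrons. But 8 = 4(2), which is 4n not 4n+2, so ring C is not aromatic (cyclooctatetraene) — cyclooctatetraene distorts into a non-planar tub to avoid antiaromaticity.
Aromatic: A, B. Total: 2.

2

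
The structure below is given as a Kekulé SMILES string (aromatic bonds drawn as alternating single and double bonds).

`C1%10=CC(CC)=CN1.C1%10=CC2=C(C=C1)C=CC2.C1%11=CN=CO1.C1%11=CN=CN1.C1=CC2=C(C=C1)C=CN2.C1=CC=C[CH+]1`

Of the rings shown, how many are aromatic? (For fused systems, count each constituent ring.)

6

The SMILES encodes a five-membered ring of four carbons and one nitrogen bearing a hydrogen, with two C=C double bonds; a six-membered carbon ring with three alternating C=C double bonds, fused to a five-membered carbon ring containing one C=C double bond and one sp³ carbon; a five-membered ring with an oxygen at position 1 and a nitrogen at position 3 (in a C=N bond), with two double bonds; a five-membered ring with nitrogens at positions 1 and 3 (one bearing H, one in a C=N bond) and two double bonds; a six-membered carbon ring with three alternating C=C double bonds, fused to a five-membered ring containing one N–H nitrogen and two C=C double bonds; a five-membered all-carbon ring bearing a positive charge on one carbon, with two C=C double bonds.
The 5-membered ring with one N–H is planar and fully conjugated; 2 ring double bonds (4 π electrons) plus a heteroatom lone pair (2) give 6 π electrons. Since 6 = 4n+2 (n=1), it is aromatic (pyrrole).
The 6-membered ring has a continuous p-orbital overlap around the ring; 3 ring double bonds give 6 π electrons. That satisfies 4n+2 with n=1, so it is aromatic (benzene ring).
The 5-membered ring has one sp³ carbon, so it is not fully conjugated — not aromatic (cyclopentene ring).
The 5-membered ring with one oxygen and one =N– is fully conjugated (every ring atom contributes a p orbital); 2 ring double bonds (4 π electrons) plus a heteroatom lone pair (2) give 6 π electrons. That satisfies 4n+2 with n=1, so it is aromatic (oxazole).
The 5-membered ring with two nitrogens (one N–H, one =N–) has a continuous p-orbital overlap around the ring; 2 ring double bonds (4 π electrons) plus a heteroatom lone pair (2) give 6 π electrons. Since 6 = 4n+2 (n=1), it is aromatic (imidazole).
The fused 6/5-membered bicyclic (with one N–H) is a single π system with 9 sp² atoms and 10 π electrons from ring double bonds plus a heteroatom lone pair. 10 = 4(2)+2, so the system is aromatic and both rings count as aromatic (indole).
The second 5-membered ring has only sp² ring atoms; a planar conformation would have a fully conjugated π system of 4 electrons. But 4 = 4(1), which is 4n not 4n+2, so it is not aromatic (cyclopentadienyl cation).
6 of the 8 rings are aromatic. Total: 6.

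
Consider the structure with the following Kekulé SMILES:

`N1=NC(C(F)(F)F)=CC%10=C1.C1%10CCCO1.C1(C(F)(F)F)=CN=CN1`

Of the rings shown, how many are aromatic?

The SMILES encodes a six-membered ring with two adjacent nitrogens and three alternating double bonds; a five-membered saturated ring of four carbons and one oxygen; a five-membered ring with nitrogens at positions 1 and 3 (one bearing H, one in a C=N bond) and two double bonds.
The 6-membered ring with two nitrogens (1,2) is fully conjugated (every ring atom contributes a p orbital); 3 ring double bonds give 6 π electrons. Since 6 = 4n+2 (n=1), it is aromatic (pyridazine).
The 5-membered ring with one oxygen has only sp³ atoms, so it is not fully conjugated — not aromatic (tetrahydrofuran).
The 5-membered ring with two nitrogens (one N–H, one =N–) is fully conjugated (every ring atom contributes a p orbital); 2 ring double bonds (4 π electrons) plus a heteroatom lone pair (2) give 6 π electrons. 6 = 4(1)+2, so it is aromatic (imidazole).
2 of the 3 rings are aromatic. Total: 2.

2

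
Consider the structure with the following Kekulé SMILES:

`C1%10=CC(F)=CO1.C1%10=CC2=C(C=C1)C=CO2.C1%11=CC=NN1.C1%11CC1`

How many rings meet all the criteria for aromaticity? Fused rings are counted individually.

4

The SMILES encodes a five-membered ring of four carbons and one oxygen, with two C=C double bonds; a six-membered carbon ring with three alternating C=C double bonds, fused to a five-membered ring containing one oxygen and two C=C double bonds; a five-membered ring with two adjacent nitrogens (one bearing H, one in a double bond) and two double bonds; a three-membered saturated carbon ring.
The 5-membered ring with one oxygen is fully conjugated (every ring atom contributes a p orbital); 2 ring double bonds (4 π electrons) plus a heteroatom lone pair (2) give 6 π electrons. That satisfies 4n+2 with n=1, so it is aromatic (furan).
The fused 6/5-membered bicyclic (with one oxygen) is a single π system with 9 sp² atoms and 10 π electrons from ring double bonds plus a heteroatom lone pair. 10 = 4(2)+2, so the system is aromatic and both rings count as aromatic (benzofuran).
The 5-membered ring with two adjacent nitrogens (one N–H, one =N–) is planar and fully conjugated; 2 ring double bonds (4 π electrons) plus a heteroatom lone pair (2) give 6 π electrons. That satisfies 4n+2 with n=1, so it is aromatic (pyrazole).
The 3-membered ring has only sp³ atoms, so it is not fully conjugated — not aromatic (cyclopropane).
4 of the 5 rings are aromatic. Total: 4.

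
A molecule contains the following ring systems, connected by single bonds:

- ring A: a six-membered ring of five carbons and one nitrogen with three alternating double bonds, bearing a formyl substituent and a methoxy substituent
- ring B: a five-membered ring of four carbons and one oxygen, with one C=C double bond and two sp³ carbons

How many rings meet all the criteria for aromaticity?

1

Ring A has a continuous p-orbital overlap around the ring; 3 ring double bonds give 6 π electrons. That satisfies 4n+2 with n=1, so ring A is aromatic (pyridine).
Ring B has two sp³ carbons, so it is not fully conjugated — not aromatic (2,3-dihydrofuran).
Aromatic: A. Total: 1.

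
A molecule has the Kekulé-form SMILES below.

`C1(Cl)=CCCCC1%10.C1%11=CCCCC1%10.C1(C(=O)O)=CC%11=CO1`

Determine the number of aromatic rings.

The SMILES encodes a six-membered carbon ring with one C=C double bond; a six-membered carbon ring with one C=C double bond; a five-membered ring of four carbons and one oxygen, with two C=C double bonds.
The 6-membered ring has four sp³ carbons, so it is not fully conjugated — not aromatic (cyclohexene).
The second 6-membered ring has four sp³ carbons, so it is not fully conjugated — not aromatic (cyclohexene).
The 5-membered ring with one oxygen is fully conjugated (every ring atom contributes a p orbital); 2 ring double bonds (4 π electrons) plus a heteroatom lone pair (2) give 6 π electrons. Since 6 = 4n+2 (n=1), it is aromatic (furan).
1 of the 3 rings is aromatic. Total: 1.

1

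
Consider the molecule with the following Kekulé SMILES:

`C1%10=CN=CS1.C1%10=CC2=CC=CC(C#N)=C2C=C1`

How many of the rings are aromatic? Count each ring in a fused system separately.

The SMILES encodes a five-membered ring with a sulfur at position 1 and a nitrogen at position 3 (in a C=N bond), with two double bonds; two fused six-membered carbon rings, each with three alternating C=C double bonds.
The 5-membered ring with one sulfur and one =N– is fully conjugated (every ring atom contributes a p orbital); 2 ring double bonds (4 π electrons) plus a heteroatom lone pair (2) give 6 π electrons. That satisfies 4n+2 with n=1, so it is aromatic (thiazole).
The fused 6/6-membered bicyclic is a single π system with 10 sp² atoms and 10 π electrons from ring double bonds. 10 = 4(2)+2, so the system is aromatic and both rings count as aromatic (naphthalene).
3 of the 3 rings are aromatic. Total: 3.

3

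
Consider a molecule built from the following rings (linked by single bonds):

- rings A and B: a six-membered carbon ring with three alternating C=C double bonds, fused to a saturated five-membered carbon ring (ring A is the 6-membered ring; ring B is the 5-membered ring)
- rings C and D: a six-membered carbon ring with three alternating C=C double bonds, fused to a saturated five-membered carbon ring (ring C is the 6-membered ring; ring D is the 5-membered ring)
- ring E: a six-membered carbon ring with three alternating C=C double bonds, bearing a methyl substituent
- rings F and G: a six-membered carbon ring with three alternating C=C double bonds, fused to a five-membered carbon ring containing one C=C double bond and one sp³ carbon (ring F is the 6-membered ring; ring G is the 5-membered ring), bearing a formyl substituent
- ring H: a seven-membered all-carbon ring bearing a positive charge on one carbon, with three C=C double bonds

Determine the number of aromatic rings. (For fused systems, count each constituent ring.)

5

Ring A is planar and fully conjugated; 3 ring double bonds give 6 π electrons. 6 = 4(1)+2, so ring A is aromatic (benzene ring).
Ring B has three sp³ carbons, so it is not fully conjugated — not aromatic (cyclopentane ring).
Ring C has a continuous p-orbital overlap around the ring; 3 ring double bonds give 6 π electrons. That satisfies 4n+2 with n=1, so ring C is aromatic (benzene ring).
Ring D has three sp³ carbons, so it is not fully conjugated — not aromatic (cyclopentane ring).
Ring E is fully conjugated (every ring atom contributes a p orbital); 3 ring double bonds give 6 π electrons. Since 6 = 4n+2 (n=1), ring E is aromatic (benzene).
Ring F is fully conjugated (every ring atom contributes a p orbital); 3 ring double bonds give 6 π electrons. That satisfies 4n+2 with n=1, so ring F is aromatic (benzene ring).
Ring G has one sp³ carbon, so it is not fully conjugated — not aromatic (cyclopentene ring).
Ring H has a continuous p-orbital overlap around the ring; 3 ring double bonds (6 π electrons) plus the carbocation's empty p orbital (0, but keeps the ring conjugated) give 6 π electrons. 6 = 4(1)+2, so ring H is aromatic (tropylium cation).
Aromatic: A, C, E, F, H. Total: 5.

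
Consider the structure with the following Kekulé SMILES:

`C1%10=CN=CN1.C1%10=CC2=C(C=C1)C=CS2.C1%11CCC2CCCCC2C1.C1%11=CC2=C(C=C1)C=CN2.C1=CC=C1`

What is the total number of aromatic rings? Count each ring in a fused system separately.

The SMILES encodes a five-membered ring with nitrogens at positions 1 and 3 (one bearing H, one in a C=N bond) and two double bonds; a six-membered carbon ring with three alternating C=C double bonds, fused to a five-membered ring containing one sulfur and two C=C double bonds; two fused six-membered saturated carbon rings; a six-membered carbon ring with three alternating C=C double bonds, fused to a five-membered ring containing one N–H nitrogen and two C=C double bonds; a four-membered carbon ring with two alternating C=C double bonds.
The 5-membered ring with two nitrogens (one N–H, one =N–) is planar and fully conjugated; 2 ring double bonds (4 π electrons) plus a heteroatom lone pair (2) give 6 π electrons. That satisfies 4n+2 with n=1, so it is aromatic (imidazole).
The fused 6/5-membered bicyclic (with one sulfur) is a single π system with 9 sp² atoms and 10 π electrons from ring double bonds plus a heteroatom lone pair. 10 = 4(2)+2, so the system is aromatic and both rings count as aromatic (benzothiophene).
The 6-membered ring has only sp³ atoms, so it is not fully conjugated — not aromatic (cyclohexane ring).
The second 6-membered ring has only sp³ atoms, so it is not fully conjugated — not aromatic (cyclohexane ring).
The fused 6/5-membered bicyclic (with one N–H) is a single π system with 9 sp² atoms and 10 π electrons from ring double bonds plus a heteroatom lone pair. 10 = 4(2)+2, so the system is aromatic and both rings count as aromatic (indole).
The 4-membered ring has only sp² ring atoms; a planar conformation would have a fully conjugated π system of 4 electrons. But 4 = 4(1), which is 4n not 4n+2, so it is not aromatic (cyclobutadiene) — cyclobutadiene is antiaromatic and distorts to a rectangle.
5 of the 8 rings are aromatic. Total: 5.

5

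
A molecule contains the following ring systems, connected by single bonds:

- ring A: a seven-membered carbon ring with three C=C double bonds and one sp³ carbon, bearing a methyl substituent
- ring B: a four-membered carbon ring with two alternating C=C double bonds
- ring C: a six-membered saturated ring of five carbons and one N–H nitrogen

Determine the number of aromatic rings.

Ring A has one sp³ carbon, so it is not fully conjugated — not aromatic (cycloheptatriene).
Ring B has only sp² ring atoms; a planar conformation would have a fully conjugated π system of 4 electrons. But 4 = 4(1), which is 4n not 4n+2, so ring B is not aromatic (cyclobutadiene) — cyclobutadiene is antiaromatic and distorts to a rectangle.
Ring C has only sp³ atoms, so it is not fully conjugated — not aromatic (piperidine).
No ring is aromatic. Total: 0.

0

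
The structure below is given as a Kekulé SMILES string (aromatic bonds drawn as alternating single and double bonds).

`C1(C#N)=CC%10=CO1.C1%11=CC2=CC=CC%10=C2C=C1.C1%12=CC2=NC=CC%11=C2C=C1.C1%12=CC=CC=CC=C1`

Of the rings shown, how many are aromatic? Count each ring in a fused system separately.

The SMILES encodes a five-membered ring of four carbons and one oxygen, with two C=C double bonds; two fused six-membered carbon rings, each with three alternating C=C double bonds; two fused six-membered rings, each with three alternating double bonds; one ring is all carbon and the other has one ring nitrogen; an eight-membered carbon ring with four alternating C=C double bonds.
The 5-membered ring with one oxygen is planar and fully conjugated; 2 ring double bonds (4 π electrons) plus a heteroatom lone pair (2) give 6 π electrons. 6 = 4(1)+2, so it is aromatic (furan).
The fused 6/6-membered bicyclic is a single π system with 10 sp² atoms and 10 π electrons from ring double bonds. 10 = 4(2)+2, so the system is aromatic and both rings count as aromatic (naphthalene).
The fused 6/6-membered bicyclic (with one nitrogen) is a single π system with 10 sp² atoms and 10 π electrons from ring double bonds. 10 = 4(2)+2, so the system is aromatic and both rings count as aromatic (quinoline).
The 8-membered ring has only sp² ring atoms; a planar conformation would have a fully conjugated π system of 8 electrons. But 8 = 4(2), which is 4n not 4n+2, so it is not aromatic (cyclooctatetraene) — cyclooctatetraene distorts into a non-planar tub to avoid antiaromaticity.
5 of the 6 rings are aromatic. Total: 5.

5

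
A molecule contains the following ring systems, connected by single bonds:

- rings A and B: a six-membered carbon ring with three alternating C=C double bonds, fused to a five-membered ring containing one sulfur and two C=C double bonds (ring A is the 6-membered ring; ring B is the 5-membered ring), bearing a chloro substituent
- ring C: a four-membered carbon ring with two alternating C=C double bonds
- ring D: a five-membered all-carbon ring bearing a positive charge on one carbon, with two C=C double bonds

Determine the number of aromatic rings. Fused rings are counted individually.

2

Rings A and B form a fused bicyclic system (with one sulfur) with 9 sp² atoms and 10 π electrons from ring double bonds plus a heteroatom lone pair. 10 = 4(2)+2, so the system is aromatic and both rings count as aromatic (benzothiophene).
Ring C has only sp² ring atoms; a planar conformation would have a fully conjugated π system of 4 electrons. But 4 = 4(1), which is 4n not 4n+2, so ring C is not aromatic (cyclobutadiene) — cyclobutadiene is antiaromatic and distorts to a rectangle.
Ring D has only sp² ring atoms; a planar conformation would have a fully conjugated π system of 4 electrons. But 4 = 4(1), which is 4n not 4n+2, so ring D is not aromatic (cyclopentadienyl cation).
Aromatic: A, B. Total: 2.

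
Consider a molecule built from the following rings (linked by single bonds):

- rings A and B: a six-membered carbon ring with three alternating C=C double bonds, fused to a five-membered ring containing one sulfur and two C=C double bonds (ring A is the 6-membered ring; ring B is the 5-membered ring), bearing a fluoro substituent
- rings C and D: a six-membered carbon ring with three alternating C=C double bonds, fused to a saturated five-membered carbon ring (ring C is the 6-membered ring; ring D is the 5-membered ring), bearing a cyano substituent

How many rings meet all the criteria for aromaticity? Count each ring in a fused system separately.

3

Rings A and B form a fused bicyclic system (with one sulfur) with 9 sp² atoms and 10 π electrons from ring double bonds plus a heteroatom lone pair. 10 = 4(2)+2, so the system is aromatic and both rings count as aromatic (benzothiophene).
Ring C has a continuous p-orbital overlap around the ring; 3 ring double bonds give 6 π electrons. Since 6 = 4n+2 (n=1), ring C is aromatic (benzene ring).
Ring D has three sp³ carbons, so it is not fully conjugated — not aromatic (cyclopentane ring).
Aromatic: A, B, C. Total: 3.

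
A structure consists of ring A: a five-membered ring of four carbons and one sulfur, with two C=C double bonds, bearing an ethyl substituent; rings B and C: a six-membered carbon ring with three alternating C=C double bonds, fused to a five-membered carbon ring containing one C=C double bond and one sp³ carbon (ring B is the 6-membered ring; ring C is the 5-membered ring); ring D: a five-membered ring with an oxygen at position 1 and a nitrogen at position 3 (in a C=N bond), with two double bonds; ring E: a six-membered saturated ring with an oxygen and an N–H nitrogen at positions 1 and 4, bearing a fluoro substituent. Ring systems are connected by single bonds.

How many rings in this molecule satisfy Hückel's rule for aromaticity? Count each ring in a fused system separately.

3

Ring A is planar and fully conjugated; 2 ring double bonds (4 π electrons) plus a heteroatom lone pair (2) give 6 π electrons. That satisfies 4n+2 with n=1, so ring A is aromatic (thiophene).
Ring B has a continuous p-orbital overlap around the ring; 3 ring double bonds give 6 π electrons. 6 = 4(1)+2, so ring B is aromatic (benzene ring).
Ring C has one sp³ carbon, so it is not fully conjugated — not aromatic (cyclopentene ring).
Ring D has a continuous p-orbital overlap around the ring; 2 ring double bonds (4 π electrons) plus a heteroatom lone pair (2) give 6 π electrons. That satisfies 4n+2 with n=1, so ring D is aromatic (oxazole).
Ring E has only sp³ atoms, so it is not fully conjugated — not aromatic (morpholine).
Aromatic: A, B, D. Total: 3.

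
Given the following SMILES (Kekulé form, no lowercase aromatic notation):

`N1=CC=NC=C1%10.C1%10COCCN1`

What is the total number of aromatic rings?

1

The SMILES encodes a six-membered ring with nitrogens at positions 1 and 4 and three alternating double bonds; a six-membered saturated ring with an oxygen and an N–H nitrogen at positions 1 and 4.
The 6-membered ring with two nitrogens (1,4) has a continuous p-orbital overlap around the ring; 3 ring double bonds give 6 π electrons. Since 6 = 4n+2 (n=1), it is aromatic (pyrazine).
The 6-membered ring with one oxygen and one N–H (1,4) has only sp³ atoms, so it is not fully conjugated — not aromatic (morpholine).
1 of the 2 rings is aromatic. Total: 1.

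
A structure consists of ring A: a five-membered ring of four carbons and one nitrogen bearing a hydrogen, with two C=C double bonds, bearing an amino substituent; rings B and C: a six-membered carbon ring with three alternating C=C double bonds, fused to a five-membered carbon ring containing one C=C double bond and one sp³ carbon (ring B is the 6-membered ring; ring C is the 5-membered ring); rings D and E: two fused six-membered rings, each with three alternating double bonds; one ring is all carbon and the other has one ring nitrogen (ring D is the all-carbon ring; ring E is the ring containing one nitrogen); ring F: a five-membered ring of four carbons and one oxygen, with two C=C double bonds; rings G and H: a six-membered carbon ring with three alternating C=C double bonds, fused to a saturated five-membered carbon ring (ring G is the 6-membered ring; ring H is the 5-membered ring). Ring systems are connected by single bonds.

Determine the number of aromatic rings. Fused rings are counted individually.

Ring A has a continuous p-orbital overlap around the ring; 2 ring double bonds (4 π electrons) plus a heteroatom lone pair (2) give 6 π electrons. 6 = 4(1)+2, so ring A is aromatic (pyrrole).
Ring B is planar and fully conjugated; 3 ring double bonds give 6 π electrons. Since 6 = 4n+2 (n=1), ring B is aromatic (benzene ring).
Ring C has one sp³ carbon, so it is not fully conjugated — not aromatic (cyclopentene ring).
Rings D and E form a fused bicyclic system (with one nitrogen) with 10 sp² atoms and 10 π electrons from ring double bonds. 10 = 4(2)+2, so the system is aromatic and both rings count as aromatic (quinoline).
Ring F is fully conjugated (every ring atom contributes a p orbital); 2 ring double bonds (4 π electrons) plus a heteroatom lone pair (2) give 6 π electrons. Since 6 = 4n+2 (n=1), ring F is aromatic (furan).
Ring G has a continuous p-orbital overlap around the ring; 3 ring double bonds give 6 π electrons. Since 6 = 4n+2 (n=1), ring G is aromatic (benzene ring).
Ring H has three sp³ carbons, so it is not fully conjugated — not aromatic (cyclopentane ring).
Aromatic: A, B, D, E, F, G. Total: 6.

6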